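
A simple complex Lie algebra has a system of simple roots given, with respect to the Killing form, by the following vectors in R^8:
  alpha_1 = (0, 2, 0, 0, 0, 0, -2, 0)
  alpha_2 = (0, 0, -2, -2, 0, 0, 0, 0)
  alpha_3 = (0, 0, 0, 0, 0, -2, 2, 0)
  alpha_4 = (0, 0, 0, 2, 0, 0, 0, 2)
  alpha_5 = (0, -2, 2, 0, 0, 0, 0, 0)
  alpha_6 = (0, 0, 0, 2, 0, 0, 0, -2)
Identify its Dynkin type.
Compute the Cartan integers a_ij = 2(alpha_i, alpha_j)/(alpha_j, alpha_j); the resulting 6x6 Cartan matrix is
[[2, 0, -1, 0, -1, 0], [0, 2, 0, -1, -1, -1], [-1, 0, 2, 0, 0, 0], [0, -1, 0, 2, 0, 0], [-1, -1, 0, 0, 2, 0], [0, -1, 0, 0, 0, 2]].
All simple roots have the same length, so the diagram is simply laced. The associated Dynkin diagram is a chain of 4 nodes with a fork of two nodes at one end (D_6), so the type is D_6 (the algebra so(12)).

D6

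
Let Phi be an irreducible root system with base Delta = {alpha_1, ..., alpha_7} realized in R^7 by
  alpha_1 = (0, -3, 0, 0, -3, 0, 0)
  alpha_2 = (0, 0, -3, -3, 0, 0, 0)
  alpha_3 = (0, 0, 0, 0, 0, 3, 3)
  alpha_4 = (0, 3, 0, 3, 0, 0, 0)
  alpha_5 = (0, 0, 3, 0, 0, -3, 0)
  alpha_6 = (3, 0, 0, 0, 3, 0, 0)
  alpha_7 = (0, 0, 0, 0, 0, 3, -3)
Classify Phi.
Compute the Cartan integers a_ij = 2(alpha_i, alpha_j)/(alpha_j, alpha_j); the resulting 7x7 Cartan matrix is
[[2, 0, 0, -1, 0, -1, 0], [0, 2, 0, -1, -1, 0, 0], [0, 0, 2, 0, -1, 0, 0], [-1, -1, 0, 2, 0, 0, 0], [0, -1, -1, 0, 2, 0, -1], [-1, 0, 0, 0, 0, 2, 0], [0, 0, 0, 0, -1, 0, 2]].
All simple roots have the same length, so the diagram is simply laced. The associated Dynkin diagram is a chain of 5 nodes with a fork of two nodes at one end (D_7), so the type is D_7 (the algebra so(14)).

type D_7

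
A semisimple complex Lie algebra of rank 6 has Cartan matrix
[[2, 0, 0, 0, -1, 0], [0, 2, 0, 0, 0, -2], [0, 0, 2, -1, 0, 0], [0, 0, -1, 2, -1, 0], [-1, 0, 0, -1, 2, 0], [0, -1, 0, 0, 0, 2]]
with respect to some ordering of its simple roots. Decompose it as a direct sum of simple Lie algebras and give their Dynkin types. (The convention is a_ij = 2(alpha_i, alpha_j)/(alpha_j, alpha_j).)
The diagram associated to this matrix has two connected components: the simple roots {alpha_1, alpha_3, alpha_4, alpha_5} form a chain of 4 nodes with single edges (A_4), and {alpha_2, alpha_6} form a chain of 2 nodes with a double edge at one end; the terminal node there is the unique short simple root (B_2). A semisimple Lie algebra decomposes uniquely as the direct sum of simple ideals, one per connected component of its Dynkin diagram, so g ≅ A_4 ⊕ B_2 (dimension 24 + 10 = 34).

type A_4 ⊕ type B_2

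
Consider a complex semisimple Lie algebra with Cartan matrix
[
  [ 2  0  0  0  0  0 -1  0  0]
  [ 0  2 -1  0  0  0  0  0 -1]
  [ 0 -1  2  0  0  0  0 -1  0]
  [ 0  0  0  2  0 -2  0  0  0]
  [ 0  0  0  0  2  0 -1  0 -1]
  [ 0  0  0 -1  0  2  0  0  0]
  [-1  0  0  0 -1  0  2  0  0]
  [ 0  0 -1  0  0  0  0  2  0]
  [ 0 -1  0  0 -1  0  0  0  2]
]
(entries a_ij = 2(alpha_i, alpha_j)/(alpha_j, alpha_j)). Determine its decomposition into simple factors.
A_7 ⊕ B_2

The diagram associated to this matrix has two connected components: the simple roots {alpha_1, alpha_2, alpha_3, alpha_5, alpha_7, alpha_8, alpha_9} form a chain of 7 nodes with single edges (A_7), and {alpha_4, alpha_6} form a chain of 2 nodes with a double edge at one end; the terminal node there is the unique short simple root (B_2). A semisimple Lie algebra decomposes uniquely as the direct sum of simple ideals, one per connected component of its Dynkin diagram, so g ≅ A_7 ⊕ B_2 (dimension 63 + 10 = 73).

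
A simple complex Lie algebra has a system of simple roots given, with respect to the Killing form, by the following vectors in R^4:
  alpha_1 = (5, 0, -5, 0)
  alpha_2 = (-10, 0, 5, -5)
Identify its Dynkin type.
G_2

Compute the Cartan integers a_ij = 2(alpha_i, alpha_j)/(alpha_j, alpha_j); the resulting 2x2 Cartan matrix is
[[2, -1], [-3, 2]].
The roots have two lengths (squared-length ratio 3:1); the short ones are alpha_{1}. The associated Dynkin diagram is two nodes joined by a triple edge (G_2), so the type is G_2.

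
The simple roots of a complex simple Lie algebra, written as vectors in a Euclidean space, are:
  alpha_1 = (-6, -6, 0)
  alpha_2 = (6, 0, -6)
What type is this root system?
A_2

Compute the Cartan integers a_ij = 2(alpha_i, alpha_j)/(alpha_j, alpha_j); the resulting 2x2 Cartan matrix is
[[2, -1], [-1, 2]].
All simple roots have the same length, so the diagram is simply laced. The associated Dynkin diagram is a chain of 2 nodes with single edges (A_2), so the type is A_2 (the algebra sl(3)).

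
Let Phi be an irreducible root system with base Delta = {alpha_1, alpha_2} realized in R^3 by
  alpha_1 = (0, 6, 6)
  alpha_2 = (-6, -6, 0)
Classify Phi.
A_2

Compute the Cartan integers a_ij = 2(alpha_i, alpha_j)/(alpha_j, alpha_j); the resulting 2x2 Cartan matrix is
[[2, -1], [-1, 2]].
All simple roots have the same length, so the diagram is simply laced. The associated Dynkin diagram is a chain of 2 nodes with single edges (A_2), so the type is A_2 (the algebra sl(3)).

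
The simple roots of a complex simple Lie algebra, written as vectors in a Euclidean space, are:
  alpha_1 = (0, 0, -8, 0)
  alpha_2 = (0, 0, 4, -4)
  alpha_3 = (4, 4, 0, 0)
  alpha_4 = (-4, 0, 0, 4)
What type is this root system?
C4

Compute the Cartan integers a_ij = 2(alpha_i, alpha_j)/(alpha_j, alpha_j); the resulting 4x4 Cartan matrix is
[[2, -2, 0, 0], [-1, 2, 0, -1], [0, 0, 2, -1], [0, -1, -1, 2]].
The roots have two lengths (squared-length ratio 2:1); the short ones are alpha_{2,3,4}. The associated Dynkin diagram is a chain of 4 nodes with a double edge at one end; the terminal node there is the unique long simple root (C_4), so the type is C_4 (the algebra sp(8)).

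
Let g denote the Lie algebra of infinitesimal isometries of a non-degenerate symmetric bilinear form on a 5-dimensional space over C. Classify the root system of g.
B2

This is so(5) with 5 odd, which has dimension 5(5-1)/2 = 10 and rank (5-1)/2 = 2. In the classification of classical Lie algebras, the orthogonal algebra so(2n+1) in an odd number of variables has type B_n; here n = 2, so the Dynkin diagram is a chain of 2 nodes with a double edge at one end; the terminal node there is the unique short simple root (B_2). Hence the type is B_2.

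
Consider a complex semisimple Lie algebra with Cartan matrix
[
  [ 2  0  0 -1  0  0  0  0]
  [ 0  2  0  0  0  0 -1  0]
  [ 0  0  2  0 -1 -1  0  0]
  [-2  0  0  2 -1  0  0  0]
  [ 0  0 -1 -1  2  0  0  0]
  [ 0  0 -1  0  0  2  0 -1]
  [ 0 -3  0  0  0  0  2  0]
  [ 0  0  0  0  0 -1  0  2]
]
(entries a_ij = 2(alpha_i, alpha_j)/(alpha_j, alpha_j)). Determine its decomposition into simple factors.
The diagram associated to this matrix has two connected components: the simple roots {alpha_1, alpha_3, alpha_4, alpha_5, alpha_6, alpha_8} form a chain of 6 nodes with a double edge at one end; the terminal node there is the unique short simple root (B_6), and {alpha_2, alpha_7} form two nodes joined by a triple edge (G_2). A semisimple Lie algebra decomposes uniquely as the direct sum of simple ideals, one per connected component of its Dynkin diagram, so g ≅ B_6 ⊕ G_2 (dimension 78 + 14 = 92).

B_6 ⊕ G_2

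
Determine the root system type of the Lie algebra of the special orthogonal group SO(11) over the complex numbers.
B_5

This is so(11) with 11 odd, which has dimension 11(11-1)/2 = 55 and rank (11-1)/2 = 5. In the classification of classical Lie algebras, the orthogonal algebra so(2n+1) in an odd number of variables has type B_n; here n = 5, so the Dynkin diagram is a chain of 5 nodes with a double edge at one end; the terminal node there is the unique short simple root (B_5). Hence the type is B_5.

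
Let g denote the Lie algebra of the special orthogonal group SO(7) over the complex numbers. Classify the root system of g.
This is so(7) with 7 odd, which has dimension 7(7-1)/2 = 21 and rank (7-1)/2 = 3. In the classification of classical Lie algebras, the orthogonal algebra so(2n+1) in an odd number of variables has type B_n; here n = 3, so the Dynkin diagram is a chain of 3 nodes with a double edge at one end; the terminal node there is the unique short simple root (B_3). Hence the type is B_3.

B_3 (so(7))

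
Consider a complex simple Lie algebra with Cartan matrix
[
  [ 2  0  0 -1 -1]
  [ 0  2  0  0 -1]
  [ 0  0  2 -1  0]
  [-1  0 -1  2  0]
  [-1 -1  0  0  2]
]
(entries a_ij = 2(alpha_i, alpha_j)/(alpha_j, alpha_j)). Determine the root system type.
A5

The matrix has rank 5 with 2's on the diagonal. Reading the off-diagonal entries as Dynkin edges (a single edge where a_ij = a_ji = -1; a double or triple edge where a_ij * a_ji = 2 or 3), the diagram is a chain of 5 nodes with single edges (A_5). One simple-root ordering that puts it in standard form is (alpha_3, alpha_4, alpha_1, alpha_5, alpha_2). So the algebra is type A_5, i.e. sl(6).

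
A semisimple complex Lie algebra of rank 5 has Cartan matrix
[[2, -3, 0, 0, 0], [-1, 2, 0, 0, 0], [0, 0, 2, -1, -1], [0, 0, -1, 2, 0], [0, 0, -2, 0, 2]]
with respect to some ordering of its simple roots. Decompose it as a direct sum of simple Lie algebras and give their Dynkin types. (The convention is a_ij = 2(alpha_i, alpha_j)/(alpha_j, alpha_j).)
The diagram associated to this matrix has two connected components: the simple roots {alpha_3, alpha_4, alpha_5} form a chain of 3 nodes with a double edge at one end; the terminal node there is the unique long simple root (C_3), and {alpha_1, alpha_2} form two nodes joined by a triple edge (G_2). A semisimple Lie algebra decomposes uniquely as the direct sum of simple ideals, one per connected component of its Dynkin diagram, so g ≅ C_3 ⊕ G_2 (dimension 21 + 14 = 35).

C3 + G2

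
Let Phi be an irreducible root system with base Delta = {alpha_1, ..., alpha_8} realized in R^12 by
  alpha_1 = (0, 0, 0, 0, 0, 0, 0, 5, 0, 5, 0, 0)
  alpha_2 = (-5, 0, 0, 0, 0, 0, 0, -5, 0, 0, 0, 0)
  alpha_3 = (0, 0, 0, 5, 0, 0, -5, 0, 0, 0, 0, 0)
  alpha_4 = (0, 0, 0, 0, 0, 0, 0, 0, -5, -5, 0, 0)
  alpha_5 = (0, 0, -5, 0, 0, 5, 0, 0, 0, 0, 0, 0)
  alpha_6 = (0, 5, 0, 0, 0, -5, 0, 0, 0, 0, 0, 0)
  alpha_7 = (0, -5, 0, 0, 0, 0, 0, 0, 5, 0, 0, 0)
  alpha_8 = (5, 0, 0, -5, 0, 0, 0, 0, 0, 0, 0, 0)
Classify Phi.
Compute the Cartan integers a_ij = 2(alpha_i, alpha_j)/(alpha_j, alpha_j); the resulting 8x8 Cartan matrix is
[[2, -1, 0, -1, 0, 0, 0, 0], [-1, 2, 0, 0, 0, 0, 0, -1], [0, 0, 2, 0, 0, 0, 0, -1], [-1, 0, 0, 2, 0, 0, -1, 0], [0, 0, 0, 0, 2, -1, 0, 0], [0, 0, 0, 0, -1, 2, -1, 0], [0, 0, 0, -1, 0, -1, 2, 0], [0, -1, -1, 0, 0, 0, 0, 2]].
All simple roots have the same length, so the diagram is simply laced. The associated Dynkin diagram is a chain of 8 nodes with single edges (A_8), so the type is A_8 (the algebra sl(9)).

A_8 (sl(9))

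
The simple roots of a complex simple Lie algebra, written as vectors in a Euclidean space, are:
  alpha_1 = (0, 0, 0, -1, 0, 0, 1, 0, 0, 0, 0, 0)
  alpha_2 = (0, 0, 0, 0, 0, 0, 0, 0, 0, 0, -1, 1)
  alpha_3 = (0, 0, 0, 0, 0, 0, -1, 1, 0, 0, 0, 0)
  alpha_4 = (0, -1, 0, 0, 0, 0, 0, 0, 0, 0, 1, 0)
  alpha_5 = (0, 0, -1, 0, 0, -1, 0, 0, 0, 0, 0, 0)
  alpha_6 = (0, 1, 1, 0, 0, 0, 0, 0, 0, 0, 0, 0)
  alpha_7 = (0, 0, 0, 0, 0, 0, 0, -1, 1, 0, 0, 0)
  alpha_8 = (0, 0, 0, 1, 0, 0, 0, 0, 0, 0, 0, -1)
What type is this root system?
A8

Compute the Cartan integers a_ij = 2(alpha_i, alpha_j)/(alpha_j, alpha_j); the resulting 8x8 Cartan matrix is
[[2, 0, -1, 0, 0, 0, 0, -1], [0, 2, 0, -1, 0, 0, 0, -1], [-1, 0, 2, 0, 0, 0, -1, 0], [0, -1, 0, 2, 0, -1, 0, 0], [0, 0, 0, 0, 2, -1, 0, 0], [0, 0, 0, -1, -1, 2, 0, 0], [0, 0, -1, 0, 0, 0, 2, 0], [-1, -1, 0, 0, 0, 0, 0, 2]].
All simple roots have the same length, so the diagram is simply laced. The associated Dynkin diagram is a chain of 8 nodes with single edges (A_8), so the type is A_8 (the algebra sl(9)).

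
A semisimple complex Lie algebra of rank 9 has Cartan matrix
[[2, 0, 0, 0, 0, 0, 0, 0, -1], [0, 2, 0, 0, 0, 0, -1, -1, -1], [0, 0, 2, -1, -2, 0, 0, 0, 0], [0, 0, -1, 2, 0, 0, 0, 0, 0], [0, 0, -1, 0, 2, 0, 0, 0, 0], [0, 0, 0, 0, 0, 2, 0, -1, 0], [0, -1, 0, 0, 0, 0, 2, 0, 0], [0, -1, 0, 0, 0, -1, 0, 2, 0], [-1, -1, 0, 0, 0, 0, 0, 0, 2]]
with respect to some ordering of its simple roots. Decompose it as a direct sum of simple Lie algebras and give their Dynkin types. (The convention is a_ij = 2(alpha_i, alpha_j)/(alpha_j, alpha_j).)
B3 + E6

The diagram associated to this matrix has two connected components: the simple roots {alpha_3, alpha_4, alpha_5} form a chain of 3 nodes with a double edge at one end; the terminal node there is the unique short simple root (B_3), and {alpha_1, alpha_2, alpha_6, alpha_7, alpha_8, alpha_9} form a chain of 5 nodes with one extra node attached to the third node from one end (E_6). A semisimple Lie algebra decomposes uniquely as the direct sum of simple ideals, one per connected component of its Dynkin diagram, so g ≅ B_3 ⊕ E_6 (dimension 21 + 78 = 99).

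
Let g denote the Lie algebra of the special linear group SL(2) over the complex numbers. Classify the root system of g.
A_1

This is sl(2), which has dimension 2^2 - 1 = 3 and rank 2 - 1 = 1 (a Cartan subalgebra is the diagonal traceless matrices). In the classification of classical Lie algebras, the special linear algebra sl(n+1) has type A_n; here n = 1, so the Dynkin diagram is a chain of 1 nodes with single edges (A_1). Hence the type is A_1.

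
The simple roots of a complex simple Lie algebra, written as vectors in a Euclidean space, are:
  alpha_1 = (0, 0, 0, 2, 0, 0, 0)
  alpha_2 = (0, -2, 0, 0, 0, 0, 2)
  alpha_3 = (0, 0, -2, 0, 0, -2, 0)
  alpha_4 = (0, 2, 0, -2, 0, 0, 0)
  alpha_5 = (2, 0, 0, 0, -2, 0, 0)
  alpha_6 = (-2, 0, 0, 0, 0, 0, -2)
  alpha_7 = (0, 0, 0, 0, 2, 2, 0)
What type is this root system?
Compute the Cartan integers a_ij = 2(alpha_i, alpha_j)/(alpha_j, alpha_j); the resulting 7x7 Cartan matrix is
[[2, 0, 0, -1, 0, 0, 0], [0, 2, 0, -1, 0, -1, 0], [0, 0, 2, 0, 0, 0, -1], [-2, -1, 0, 2, 0, 0, 0], [0, 0, 0, 0, 2, -1, -1], [0, -1, 0, 0, -1, 2, 0], [0, 0, -1, 0, -1, 0, 2]].
The roots have two lengths (squared-length ratio 2:1); the short ones are alpha_{1}. The associated Dynkin diagram is a chain of 7 nodes with a double edge at one end; the terminal node there is the unique short simple root (B_7), so the type is B_7 (the algebra so(15)).

B_7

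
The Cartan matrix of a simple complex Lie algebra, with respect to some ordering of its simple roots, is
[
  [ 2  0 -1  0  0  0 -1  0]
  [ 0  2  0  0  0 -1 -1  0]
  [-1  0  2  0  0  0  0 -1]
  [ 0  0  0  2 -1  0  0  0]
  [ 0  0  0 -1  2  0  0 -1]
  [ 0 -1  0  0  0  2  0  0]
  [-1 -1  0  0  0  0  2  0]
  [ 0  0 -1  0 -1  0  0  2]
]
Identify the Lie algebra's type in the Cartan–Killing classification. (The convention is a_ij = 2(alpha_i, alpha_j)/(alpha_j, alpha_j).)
A_8 (sl(9))

The matrix has rank 8 with 2's on the diagonal. Reading the off-diagonal entries as Dynkin edges (a single edge where a_ij = a_ji = -1; a double or triple edge where a_ij * a_ji = 2 or 3), the diagram is a chain of 8 nodes with single edges (A_8). One simple-root ordering that puts it in standard form is (alpha_6, alpha_2, alpha_7, alpha_1, alpha_3, alpha_8, alpha_5, alpha_4). So the algebra is type A_8, i.e. sl(9).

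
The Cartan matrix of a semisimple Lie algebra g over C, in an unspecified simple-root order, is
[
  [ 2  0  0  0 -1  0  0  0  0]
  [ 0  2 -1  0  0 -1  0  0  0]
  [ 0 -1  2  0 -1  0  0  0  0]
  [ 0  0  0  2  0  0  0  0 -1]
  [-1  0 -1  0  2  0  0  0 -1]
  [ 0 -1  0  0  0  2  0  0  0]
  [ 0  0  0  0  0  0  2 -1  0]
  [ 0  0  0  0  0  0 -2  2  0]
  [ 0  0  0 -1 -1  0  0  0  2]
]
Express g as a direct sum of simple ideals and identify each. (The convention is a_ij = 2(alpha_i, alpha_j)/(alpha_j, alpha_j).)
B_2 (so(5)) ⊕ E_7

The diagram associated to this matrix has two connected components: the simple roots {alpha_7, alpha_8} form a chain of 2 nodes with a double edge at one end; the terminal node there is the unique short simple root (B_2), and {alpha_1, alpha_2, alpha_3, alpha_4, alpha_5, alpha_6, alpha_9} form a chain of 6 nodes with one extra node attached to the third node from one end (E_7). A semisimple Lie algebra decomposes uniquely as the direct sum of simple ideals, one per connected component of its Dynkin diagram, so g ≅ B_2 ⊕ E_7 (dimension 10 + 133 = 143).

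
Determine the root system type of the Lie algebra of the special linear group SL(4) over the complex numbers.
This is sl(4), which has dimension 4^2 - 1 = 15 and rank 4 - 1 = 3 (a Cartan subalgebra is the diagonal traceless matrices). In the classification of classical Lie algebras, the special linear algebra sl(n+1) has type A_n; here n = 3, so the Dynkin diagram is a chain of 3 nodes with single edges (A_3). Hence the type is A_3.

A_3 (sl(4))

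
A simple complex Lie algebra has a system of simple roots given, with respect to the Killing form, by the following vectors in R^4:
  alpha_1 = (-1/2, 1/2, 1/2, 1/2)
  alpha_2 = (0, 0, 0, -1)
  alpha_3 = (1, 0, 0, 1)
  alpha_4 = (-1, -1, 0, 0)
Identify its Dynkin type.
F_4

Compute the Cartan integers a_ij = 2(alpha_i, alpha_j)/(alpha_j, alpha_j); the resulting 4x4 Cartan matrix is
[[2, -1, 0, 0], [-1, 2, -1, 0], [0, -2, 2, -1], [0, 0, -1, 2]].
The roots have two lengths (squared-length ratio 2:1); the short ones are alpha_{1,2}. The associated Dynkin diagram is a chain of 4 nodes with a double edge between the middle two (F_4), so the type is F_4.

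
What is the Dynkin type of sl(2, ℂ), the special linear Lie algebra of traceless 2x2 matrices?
A1

This is sl(2), which has dimension 2^2 - 1 = 3 and rank 2 - 1 = 1 (a Cartan subalgebra is the diagonal traceless matrices). In the classification of classical Lie algebras, the special linear algebra sl(n+1) has type A_n; here n = 1, so the Dynkin diagram is a chain of 1 nodes with single edges (A_1). Hence the type is A_1.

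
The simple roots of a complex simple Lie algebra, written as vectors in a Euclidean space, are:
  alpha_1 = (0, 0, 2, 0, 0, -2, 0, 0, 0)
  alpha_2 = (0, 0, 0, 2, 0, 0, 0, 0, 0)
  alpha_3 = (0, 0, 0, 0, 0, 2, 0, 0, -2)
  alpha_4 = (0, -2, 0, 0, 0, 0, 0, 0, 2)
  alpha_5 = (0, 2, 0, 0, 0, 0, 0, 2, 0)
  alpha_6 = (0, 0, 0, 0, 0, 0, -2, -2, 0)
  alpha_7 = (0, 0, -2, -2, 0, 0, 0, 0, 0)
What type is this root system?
B7

Compute the Cartan integers a_ij = 2(alpha_i, alpha_j)/(alpha_j, alpha_j); the resulting 7x7 Cartan matrix is
[[2, 0, -1, 0, 0, 0, -1], [0, 2, 0, 0, 0, 0, -1], [-1, 0, 2, -1, 0, 0, 0], [0, 0, -1, 2, -1, 0, 0], [0, 0, 0, -1, 2, -1, 0], [0, 0, 0, 0, -1, 2, 0], [-1, -2, 0, 0, 0, 0, 2]].
The roots have two lengths (squared-length ratio 2:1); the short ones are alpha_{2}. The associated Dynkin diagram is a chain of 7 nodes with a double edge at one end; the terminal node there is the unique short simple root (B_7), so the type is B_7 (the algebra so(15)).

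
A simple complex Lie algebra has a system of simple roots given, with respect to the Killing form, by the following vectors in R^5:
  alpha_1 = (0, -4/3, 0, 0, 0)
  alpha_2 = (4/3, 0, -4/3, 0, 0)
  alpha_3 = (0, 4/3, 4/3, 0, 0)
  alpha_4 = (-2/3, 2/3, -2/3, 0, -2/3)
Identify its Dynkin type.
F_4

Compute the Cartan integers a_ij = 2(alpha_i, alpha_j)/(alpha_j, alpha_j); the resulting 4x4 Cartan matrix is
[[2, 0, -1, -1], [0, 2, -1, 0], [-2, -1, 2, 0], [-1, 0, 0, 2]].
The roots have two lengths (squared-length ratio 2:1); the short ones are alpha_{1,4}. The associated Dynkin diagram is a chain of 4 nodes with a double edge between the middle two (F_4), so the type is F_4.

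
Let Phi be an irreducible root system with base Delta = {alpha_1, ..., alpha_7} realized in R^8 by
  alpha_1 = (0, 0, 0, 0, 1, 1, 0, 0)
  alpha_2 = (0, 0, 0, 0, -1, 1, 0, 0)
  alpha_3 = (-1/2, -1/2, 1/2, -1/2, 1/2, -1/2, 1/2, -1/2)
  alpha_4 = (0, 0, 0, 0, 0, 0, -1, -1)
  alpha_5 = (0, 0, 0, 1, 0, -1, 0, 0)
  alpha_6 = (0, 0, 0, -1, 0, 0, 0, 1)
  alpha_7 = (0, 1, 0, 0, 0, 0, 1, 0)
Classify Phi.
Compute the Cartan integers a_ij = 2(alpha_i, alpha_j)/(alpha_j, alpha_j); the resulting 7x7 Cartan matrix is
[[2, 0, 0, 0, -1, 0, 0], [0, 2, -1, 0, -1, 0, 0], [0, -1, 2, 0, 0, 0, 0], [0, 0, 0, 2, 0, -1, -1], [-1, -1, 0, 0, 2, -1, 0], [0, 0, 0, -1, -1, 2, 0], [0, 0, 0, -1, 0, 0, 2]].
All simple roots have the same length, so the diagram is simply laced. The associated Dynkin diagram is a chain of 6 nodes with one extra node attached to the third node from one end (E_7), so the type is E_7.

E_7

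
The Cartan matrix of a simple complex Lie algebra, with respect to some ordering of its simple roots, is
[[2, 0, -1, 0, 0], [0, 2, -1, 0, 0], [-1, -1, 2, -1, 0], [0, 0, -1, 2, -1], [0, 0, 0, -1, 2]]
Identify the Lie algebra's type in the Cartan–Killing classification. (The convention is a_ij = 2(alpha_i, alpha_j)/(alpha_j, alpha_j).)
The matrix has rank 5 with 2's on the diagonal. Reading the off-diagonal entries as Dynkin edges (a single edge where a_ij = a_ji = -1; a double or triple edge where a_ij * a_ji = 2 or 3), the diagram is a chain of 3 nodes with a fork of two nodes at one end (D_5). One simple-root ordering that puts it in standard form is (alpha_5, alpha_4, alpha_3, alpha_1, alpha_2). So the algebra is type D_5, i.e. so(10).

D_5 (so(10))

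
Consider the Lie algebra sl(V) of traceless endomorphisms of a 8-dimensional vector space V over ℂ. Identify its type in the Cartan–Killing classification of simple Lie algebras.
A_7 (sl(8))

This is sl(8), which has dimension 8^2 - 1 = 63 and rank 8 - 1 = 7 (a Cartan subalgebra is the diagonal traceless matrices). In the classification of classical Lie algebras, the special linear algebra sl(n+1) has type A_n; here n = 7, so the Dynkin diagram is a chain of 7 nodes with single edges (A_7). Hence the type is A_7.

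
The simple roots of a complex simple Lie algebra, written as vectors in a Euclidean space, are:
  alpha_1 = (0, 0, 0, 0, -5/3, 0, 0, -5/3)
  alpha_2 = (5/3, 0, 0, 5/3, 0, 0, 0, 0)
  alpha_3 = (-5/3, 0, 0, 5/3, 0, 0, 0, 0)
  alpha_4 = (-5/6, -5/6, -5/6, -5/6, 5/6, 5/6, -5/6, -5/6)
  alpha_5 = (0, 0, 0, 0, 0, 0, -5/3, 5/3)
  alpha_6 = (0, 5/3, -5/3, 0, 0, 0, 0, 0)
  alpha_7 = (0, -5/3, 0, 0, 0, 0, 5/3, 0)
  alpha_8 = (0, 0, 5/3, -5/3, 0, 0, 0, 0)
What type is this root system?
E_8

Compute the Cartan integers a_ij = 2(alpha_i, alpha_j)/(alpha_j, alpha_j); the resulting 8x8 Cartan matrix is
[[2, 0, 0, 0, -1, 0, 0, 0], [0, 2, 0, -1, 0, 0, 0, -1], [0, 0, 2, 0, 0, 0, 0, -1], [0, -1, 0, 2, 0, 0, 0, 0], [-1, 0, 0, 0, 2, 0, -1, 0], [0, 0, 0, 0, 0, 2, -1, -1], [0, 0, 0, 0, -1, -1, 2, 0], [0, -1, -1, 0, 0, -1, 0, 2]].
All simple roots have the same length, so the diagram is simply laced. The associated Dynkin diagram is a chain of 7 nodes with one extra node attached to the third node from one end (E_8), so the type is E_8.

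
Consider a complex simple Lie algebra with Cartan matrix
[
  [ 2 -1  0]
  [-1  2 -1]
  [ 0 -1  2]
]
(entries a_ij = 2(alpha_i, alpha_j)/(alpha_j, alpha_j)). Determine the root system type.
The matrix has rank 3 with 2's on the diagonal. Reading the off-diagonal entries as Dynkin edges (a single edge where a_ij = a_ji = -1; a double or triple edge where a_ij * a_ji = 2 or 3), the diagram is a chain of 3 nodes with single edges (A_3). One simple-root ordering that puts it in standard form is (alpha_3, alpha_2, alpha_1). So the algebra is type A_3, i.e. sl(4).

A_3 (sl(4))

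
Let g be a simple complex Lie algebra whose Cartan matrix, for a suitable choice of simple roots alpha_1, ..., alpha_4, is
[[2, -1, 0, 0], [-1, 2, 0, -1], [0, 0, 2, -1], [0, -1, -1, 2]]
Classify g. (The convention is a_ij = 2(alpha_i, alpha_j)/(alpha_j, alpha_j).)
A_4

The matrix has rank 4 with 2's on the diagonal. Reading the off-diagonal entries as Dynkin edges (a single edge where a_ij = a_ji = -1; a double or triple edge where a_ij * a_ji = 2 or 3), the diagram is a chain of 4 nodes with single edges (A_4). One simple-root ordering that puts it in standard form is (alpha_1, alpha_2, alpha_4, alpha_3). So the algebra is type A_4, i.e. sl(5).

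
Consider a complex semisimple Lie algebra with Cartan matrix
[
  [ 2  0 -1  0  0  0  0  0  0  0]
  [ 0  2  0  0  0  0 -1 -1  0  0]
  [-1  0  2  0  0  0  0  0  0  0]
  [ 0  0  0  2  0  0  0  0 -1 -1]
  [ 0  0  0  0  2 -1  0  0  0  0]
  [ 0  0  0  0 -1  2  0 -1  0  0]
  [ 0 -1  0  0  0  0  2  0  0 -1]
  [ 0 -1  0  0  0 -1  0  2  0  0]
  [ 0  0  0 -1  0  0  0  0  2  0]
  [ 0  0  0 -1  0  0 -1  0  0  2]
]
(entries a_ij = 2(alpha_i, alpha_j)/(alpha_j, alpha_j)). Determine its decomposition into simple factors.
A_2 + A_8

The diagram associated to this matrix has two connected components: the simple roots {alpha_1, alpha_3} form a chain of 2 nodes with single edges (A_2), and {alpha_2, alpha_4, alpha_5, alpha_6, alpha_7, alpha_8, alpha_9, alpha_10} form a chain of 8 nodes with single edges (A_8). A semisimple Lie algebra decomposes uniquely as the direct sum of simple ideals, one per connected component of its Dynkin diagram, so g ≅ A_2 ⊕ A_8 (dimension 8 + 80 = 88).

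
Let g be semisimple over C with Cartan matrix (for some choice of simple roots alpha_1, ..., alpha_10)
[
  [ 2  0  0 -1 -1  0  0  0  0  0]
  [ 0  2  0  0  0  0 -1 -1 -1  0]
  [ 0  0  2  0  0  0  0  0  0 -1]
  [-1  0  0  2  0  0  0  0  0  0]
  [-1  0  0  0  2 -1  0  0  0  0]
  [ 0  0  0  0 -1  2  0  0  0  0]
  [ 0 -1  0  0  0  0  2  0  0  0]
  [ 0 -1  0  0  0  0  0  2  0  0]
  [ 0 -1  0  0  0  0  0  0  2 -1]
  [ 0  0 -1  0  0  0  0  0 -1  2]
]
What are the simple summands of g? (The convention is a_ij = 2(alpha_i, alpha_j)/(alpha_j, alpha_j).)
A_4 ⊕ D_6

The diagram associated to this matrix has two connected components: the simple roots {alpha_1, alpha_4, alpha_5, alpha_6} form a chain of 4 nodes with single edges (A_4), and {alpha_2, alpha_3, alpha_7, alpha_8, alpha_9, alpha_10} form a chain of 4 nodes with a fork of two nodes at one end (D_6). A semisimple Lie algebra decomposes uniquely as the direct sum of simple ideals, one per connected component of its Dynkin diagram, so g ≅ A_4 ⊕ D_6 (dimension 24 + 66 = 90).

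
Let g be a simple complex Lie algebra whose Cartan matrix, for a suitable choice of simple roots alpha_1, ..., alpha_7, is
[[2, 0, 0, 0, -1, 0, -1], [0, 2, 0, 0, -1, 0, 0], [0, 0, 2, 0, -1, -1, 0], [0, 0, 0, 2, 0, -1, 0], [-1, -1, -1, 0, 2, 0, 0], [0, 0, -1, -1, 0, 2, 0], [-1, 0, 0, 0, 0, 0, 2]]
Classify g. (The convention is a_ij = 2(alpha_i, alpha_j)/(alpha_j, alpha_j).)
The matrix has rank 7 with 2's on the diagonal. Reading the off-diagonal entries as Dynkin edges (a single edge where a_ij = a_ji = -1; a double or triple edge where a_ij * a_ji = 2 or 3), the diagram is a chain of 6 nodes with one extra node attached to the third node from one end (E_7). One simple-root ordering that puts it in standard form is (alpha_7, alpha_2, alpha_1, alpha_5, alpha_3, alpha_6, alpha_4). So the algebra is type E_7.

E7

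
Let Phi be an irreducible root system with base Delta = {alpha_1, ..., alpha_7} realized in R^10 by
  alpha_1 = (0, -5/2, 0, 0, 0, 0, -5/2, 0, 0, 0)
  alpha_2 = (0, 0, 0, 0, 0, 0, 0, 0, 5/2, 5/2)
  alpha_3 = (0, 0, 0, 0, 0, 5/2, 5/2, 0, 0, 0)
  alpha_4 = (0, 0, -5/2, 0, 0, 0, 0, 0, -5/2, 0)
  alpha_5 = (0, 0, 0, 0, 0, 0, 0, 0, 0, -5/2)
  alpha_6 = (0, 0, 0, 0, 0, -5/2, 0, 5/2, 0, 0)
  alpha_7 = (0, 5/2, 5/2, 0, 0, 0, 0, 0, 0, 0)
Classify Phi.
B_7 (so(15))

Compute the Cartan integers a_ij = 2(alpha_i, alpha_j)/(alpha_j, alpha_j); the resulting 7x7 Cartan matrix is
[[2, 0, -1, 0, 0, 0, -1], [0, 2, 0, -1, -2, 0, 0], [-1, 0, 2, 0, 0, -1, 0], [0, -1, 0, 2, 0, 0, -1], [0, -1, 0, 0, 2, 0, 0], [0, 0, -1, 0, 0, 2, 0], [-1, 0, 0, -1, 0, 0, 2]].
The roots have two lengths (squared-length ratio 2:1); the short ones are alpha_{5}. The associated Dynkin diagram is a chain of 7 nodes with a double edge at one end; the terminal node there is the unique short simple root (B_7), so the type is B_7 (the algebra so(15)).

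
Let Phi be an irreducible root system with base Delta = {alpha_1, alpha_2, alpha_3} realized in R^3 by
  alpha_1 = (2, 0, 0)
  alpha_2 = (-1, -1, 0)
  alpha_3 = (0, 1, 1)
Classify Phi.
Compute the Cartan integers a_ij = 2(alpha_i, alpha_j)/(alpha_j, alpha_j); the resulting 3x3 Cartan matrix is
[[2, -2, 0], [-1, 2, -1], [0, -1, 2]].
The roots have two lengths (squared-length ratio 2:1); the short ones are alpha_{2,3}. The associated Dynkin diagram is a chain of 3 nodes with a double edge at one end; the terminal node there is the unique long simple root (C_3), so the type is C_3 (the algebra sp(6)).

C3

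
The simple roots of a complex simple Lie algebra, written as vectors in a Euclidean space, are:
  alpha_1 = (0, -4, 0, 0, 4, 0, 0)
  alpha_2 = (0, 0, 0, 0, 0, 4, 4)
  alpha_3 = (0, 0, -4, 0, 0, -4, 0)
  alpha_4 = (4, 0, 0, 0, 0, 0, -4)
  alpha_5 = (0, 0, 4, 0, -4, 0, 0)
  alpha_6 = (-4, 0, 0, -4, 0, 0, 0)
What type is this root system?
Compute the Cartan integers a_ij = 2(alpha_i, alpha_j)/(alpha_j, alpha_j); the resulting 6x6 Cartan matrix is
[[2, 0, 0, 0, -1, 0], [0, 2, -1, -1, 0, 0], [0, -1, 2, 0, -1, 0], [0, -1, 0, 2, 0, -1], [-1, 0, -1, 0, 2, 0], [0, 0, 0, -1, 0, 2]].
All simple roots have the same length, so the diagram is simply laced. The associated Dynkin diagram is a chain of 6 nodes with single edges (A_6), so the type is A_6 (the algebra sl(7)).

A6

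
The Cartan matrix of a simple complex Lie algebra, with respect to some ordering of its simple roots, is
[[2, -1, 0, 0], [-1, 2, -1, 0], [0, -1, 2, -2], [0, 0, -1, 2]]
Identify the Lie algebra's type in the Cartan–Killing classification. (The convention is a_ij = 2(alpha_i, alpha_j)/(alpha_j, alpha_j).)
type B_4

The matrix has rank 4 with 2's on the diagonal. Reading the off-diagonal entries as Dynkin edges (a single edge where a_ij = a_ji = -1; a double or triple edge where a_ij * a_ji = 2 or 3), the diagram is a chain of 4 nodes with a double edge at one end; the terminal node there is the unique short simple root (B_4). One simple-root ordering that puts it in standard form is (alpha_1, alpha_2, alpha_3, alpha_4). So the algebra is type B_4, i.e. so(9).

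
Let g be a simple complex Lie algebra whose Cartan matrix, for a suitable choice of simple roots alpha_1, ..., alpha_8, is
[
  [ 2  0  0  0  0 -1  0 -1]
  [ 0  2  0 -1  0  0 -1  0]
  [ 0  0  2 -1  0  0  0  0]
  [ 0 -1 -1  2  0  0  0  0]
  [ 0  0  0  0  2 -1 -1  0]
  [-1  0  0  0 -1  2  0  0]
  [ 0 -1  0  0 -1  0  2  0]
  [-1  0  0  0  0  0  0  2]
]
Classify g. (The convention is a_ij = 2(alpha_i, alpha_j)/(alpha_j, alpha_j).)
type A_8

The matrix has rank 8 with 2's on the diagonal. Reading the off-diagonal entries as Dynkin edges (a single edge where a_ij = a_ji = -1; a double or triple edge where a_ij * a_ji = 2 or 3), the diagram is a chain of 8 nodes with single edges (A_8). One simple-root ordering that puts it in standard form is (alpha_3, alpha_4, alpha_2, alpha_7, alpha_5, alpha_6, alpha_1, alpha_8). So the algebra is type A_8, i.e. sl(9).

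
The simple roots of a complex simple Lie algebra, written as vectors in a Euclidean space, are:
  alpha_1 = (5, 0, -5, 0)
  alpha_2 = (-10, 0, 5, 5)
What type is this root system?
G_2

Compute the Cartan integers a_ij = 2(alpha_i, alpha_j)/(alpha_j, alpha_j); the resulting 2x2 Cartan matrix is
[[2, -1], [-3, 2]].
The roots have two lengths (squared-length ratio 3:1); the short ones are alpha_{1}. The associated Dynkin diagram is two nodes joined by a triple edge (G_2), so the type is G_2.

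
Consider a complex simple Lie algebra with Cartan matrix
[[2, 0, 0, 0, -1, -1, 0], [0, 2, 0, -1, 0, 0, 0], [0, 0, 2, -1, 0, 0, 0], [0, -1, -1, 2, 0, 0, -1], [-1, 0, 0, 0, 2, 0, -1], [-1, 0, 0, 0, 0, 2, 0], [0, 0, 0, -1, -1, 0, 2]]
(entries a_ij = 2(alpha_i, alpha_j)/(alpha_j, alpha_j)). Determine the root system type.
D7

The matrix has rank 7 with 2's on the diagonal. Reading the off-diagonal entries as Dynkin edges (a single edge where a_ij = a_ji = -1; a double or triple edge where a_ij * a_ji = 2 or 3), the diagram is a chain of 5 nodes with a fork of two nodes at one end (D_7). One simple-root ordering that puts it in standard form is (alpha_6, alpha_1, alpha_5, alpha_7, alpha_4, alpha_2, alpha_3). So the algebra is type D_7, i.e. so(14).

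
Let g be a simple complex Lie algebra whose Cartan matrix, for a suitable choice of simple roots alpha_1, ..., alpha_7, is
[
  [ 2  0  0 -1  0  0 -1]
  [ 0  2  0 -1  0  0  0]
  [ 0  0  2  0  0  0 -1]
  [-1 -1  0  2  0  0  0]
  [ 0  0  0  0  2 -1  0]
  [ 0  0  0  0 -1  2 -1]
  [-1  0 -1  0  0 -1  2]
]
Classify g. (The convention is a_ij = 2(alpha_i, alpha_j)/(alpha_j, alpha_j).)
The matrix has rank 7 with 2's on the diagonal. Reading the off-diagonal entries as Dynkin edges (a single edge where a_ij = a_ji = -1; a double or triple edge where a_ij * a_ji = 2 or 3), the diagram is a chain of 6 nodes with one extra node attached to the third node from one end (E_7). One simple-root ordering that puts it in standard form is (alpha_5, alpha_3, alpha_6, alpha_7, alpha_1, alpha_4, alpha_2). So the algebra is type E_7.

E_7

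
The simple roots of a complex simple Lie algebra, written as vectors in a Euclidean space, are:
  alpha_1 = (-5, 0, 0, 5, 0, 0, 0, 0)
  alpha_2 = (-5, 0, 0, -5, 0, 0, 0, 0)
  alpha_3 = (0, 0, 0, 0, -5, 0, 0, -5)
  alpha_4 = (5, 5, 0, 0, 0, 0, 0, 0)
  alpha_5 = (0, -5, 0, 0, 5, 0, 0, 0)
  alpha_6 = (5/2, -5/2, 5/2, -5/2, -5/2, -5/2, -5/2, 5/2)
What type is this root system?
Compute the Cartan integers a_ij = 2(alpha_i, alpha_j)/(alpha_j, alpha_j); the resulting 6x6 Cartan matrix is
[[2, 0, 0, -1, 0, -1], [0, 2, 0, -1, 0, 0], [0, 0, 2, 0, -1, 0], [-1, -1, 0, 2, -1, 0], [0, 0, -1, -1, 2, 0], [-1, 0, 0, 0, 0, 2]].
All simple roots have the same length, so the diagram is simply laced. The associated Dynkin diagram is a chain of 5 nodes with one extra node attached to the third node from one end (E_6), so the type is E_6.

E_6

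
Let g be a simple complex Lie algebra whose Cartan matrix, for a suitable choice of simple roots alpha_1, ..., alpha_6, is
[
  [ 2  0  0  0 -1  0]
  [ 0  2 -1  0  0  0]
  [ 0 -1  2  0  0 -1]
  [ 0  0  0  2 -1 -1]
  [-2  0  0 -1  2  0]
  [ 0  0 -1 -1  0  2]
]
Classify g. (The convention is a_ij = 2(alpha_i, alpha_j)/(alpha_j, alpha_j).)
The matrix has rank 6 with 2's on the diagonal. Reading the off-diagonal entries as Dynkin edges (a single edge where a_ij = a_ji = -1; a double or triple edge where a_ij * a_ji = 2 or 3), the diagram is a chain of 6 nodes with a double edge at one end; the terminal node there is the unique short simple root (B_6). One simple-root ordering that puts it in standard form is (alpha_2, alpha_3, alpha_6, alpha_4, alpha_5, alpha_1). So the algebra is type B_6, i.e. so(13).

B6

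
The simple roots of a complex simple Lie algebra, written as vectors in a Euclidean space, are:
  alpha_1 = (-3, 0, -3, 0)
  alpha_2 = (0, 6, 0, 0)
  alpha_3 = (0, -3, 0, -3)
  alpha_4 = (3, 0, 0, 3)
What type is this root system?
Compute the Cartan integers a_ij = 2(alpha_i, alpha_j)/(alpha_j, alpha_j); the resulting 4x4 Cartan matrix is
[[2, 0, 0, -1], [0, 2, -2, 0], [0, -1, 2, -1], [-1, 0, -1, 2]].
The roots have two lengths (squared-length ratio 2:1); the short ones are alpha_{1,3,4}. The associated Dynkin diagram is a chain of 4 nodes with a double edge at one end; the terminal node there is the unique long simple root (C_4), so the type is C_4 (the algebra sp(8)).

C_4 (sp(8))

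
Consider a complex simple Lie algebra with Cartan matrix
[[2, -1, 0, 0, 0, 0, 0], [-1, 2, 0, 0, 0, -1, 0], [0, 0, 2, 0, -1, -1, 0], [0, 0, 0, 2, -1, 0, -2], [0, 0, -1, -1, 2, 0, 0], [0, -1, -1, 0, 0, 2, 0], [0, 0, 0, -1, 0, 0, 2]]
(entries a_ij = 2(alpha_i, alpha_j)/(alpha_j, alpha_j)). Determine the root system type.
The matrix has rank 7 with 2's on the diagonal. Reading the off-diagonal entries as Dynkin edges (a single edge where a_ij = a_ji = -1; a double or triple edge where a_ij * a_ji = 2 or 3), the diagram is a chain of 7 nodes with a double edge at one end; the terminal node there is the unique short simple root (B_7). One simple-root ordering that puts it in standard form is (alpha_1, alpha_2, alpha_6, alpha_3, alpha_5, alpha_4, alpha_7). So the algebra is type B_7, i.e. so(15).

B_7 (so(15))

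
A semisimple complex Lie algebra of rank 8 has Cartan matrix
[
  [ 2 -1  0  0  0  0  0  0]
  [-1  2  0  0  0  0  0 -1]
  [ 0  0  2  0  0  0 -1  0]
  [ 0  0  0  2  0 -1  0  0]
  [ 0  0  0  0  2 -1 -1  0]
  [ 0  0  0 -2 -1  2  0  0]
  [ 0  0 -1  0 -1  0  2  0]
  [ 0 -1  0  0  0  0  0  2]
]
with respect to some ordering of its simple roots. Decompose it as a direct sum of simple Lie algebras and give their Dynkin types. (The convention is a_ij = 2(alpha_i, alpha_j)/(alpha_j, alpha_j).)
The diagram associated to this matrix has two connected components: the simple roots {alpha_1, alpha_2, alpha_8} form a chain of 3 nodes with single edges (A_3), and {alpha_3, alpha_4, alpha_5, alpha_6, alpha_7} form a chain of 5 nodes with a double edge at one end; the terminal node there is the unique short simple root (B_5). A semisimple Lie algebra decomposes uniquely as the direct sum of simple ideals, one per connected component of its Dynkin diagram, so g ≅ A_3 ⊕ B_5 (dimension 15 + 55 = 70).

A_3 (sl(4)) + B_5 (so(11))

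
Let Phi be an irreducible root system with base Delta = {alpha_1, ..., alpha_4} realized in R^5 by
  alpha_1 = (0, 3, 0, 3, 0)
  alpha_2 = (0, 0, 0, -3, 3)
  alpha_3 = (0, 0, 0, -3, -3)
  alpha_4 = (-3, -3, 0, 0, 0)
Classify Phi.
Compute the Cartan integers a_ij = 2(alpha_i, alpha_j)/(alpha_j, alpha_j); the resulting 4x4 Cartan matrix is
[[2, -1, -1, -1], [-1, 2, 0, 0], [-1, 0, 2, 0], [-1, 0, 0, 2]].
All simple roots have the same length, so the diagram is simply laced. The associated Dynkin diagram is a chain of 2 nodes with a fork of two nodes at one end (D_4), so the type is D_4 (the algebra so(8)).

D4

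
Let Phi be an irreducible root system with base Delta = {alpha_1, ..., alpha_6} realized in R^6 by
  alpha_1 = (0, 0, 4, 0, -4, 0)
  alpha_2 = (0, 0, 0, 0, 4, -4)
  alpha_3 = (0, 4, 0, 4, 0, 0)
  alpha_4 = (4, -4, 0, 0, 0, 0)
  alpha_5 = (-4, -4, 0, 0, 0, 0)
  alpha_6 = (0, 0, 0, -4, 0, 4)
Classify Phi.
D6

Compute the Cartan integers a_ij = 2(alpha_i, alpha_j)/(alpha_j, alpha_j); the resulting 6x6 Cartan matrix is
[[2, -1, 0, 0, 0, 0], [-1, 2, 0, 0, 0, -1], [0, 0, 2, -1, -1, -1], [0, 0, -1, 2, 0, 0], [0, 0, -1, 0, 2, 0], [0, -1, -1, 0, 0, 2]].
All simple roots have the same length, so the diagram is simply laced. The associated Dynkin diagram is a chain of 4 nodes with a fork of two nodes at one end (D_6), so the type is D_6 (the algebra so(12)).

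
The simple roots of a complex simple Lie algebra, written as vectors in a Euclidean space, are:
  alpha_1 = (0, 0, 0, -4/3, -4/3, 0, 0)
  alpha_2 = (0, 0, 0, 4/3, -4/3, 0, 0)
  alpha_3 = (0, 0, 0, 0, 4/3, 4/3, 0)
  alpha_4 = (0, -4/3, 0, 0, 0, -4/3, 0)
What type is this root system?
Compute the Cartan integers a_ij = 2(alpha_i, alpha_j)/(alpha_j, alpha_j); the resulting 4x4 Cartan matrix is
[[2, 0, -1, 0], [0, 2, -1, 0], [-1, -1, 2, -1], [0, 0, -1, 2]].
All simple roots have the same length, so the diagram is simply laced. The associated Dynkin diagram is a chain of 2 nodes with a fork of two nodes at one end (D_4), so the type is D_4 (the algebra so(8)).

D4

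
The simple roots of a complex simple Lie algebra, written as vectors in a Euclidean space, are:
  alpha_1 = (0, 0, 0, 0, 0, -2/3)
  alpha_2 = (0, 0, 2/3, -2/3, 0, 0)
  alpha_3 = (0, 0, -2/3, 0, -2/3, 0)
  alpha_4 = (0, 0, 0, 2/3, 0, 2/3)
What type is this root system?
B_4 (so(9))

Compute the Cartan integers a_ij = 2(alpha_i, alpha_j)/(alpha_j, alpha_j); the resulting 4x4 Cartan matrix is
[[2, 0, 0, -1], [0, 2, -1, -1], [0, -1, 2, 0], [-2, -1, 0, 2]].
The roots have two lengths (squared-length ratio 2:1); the short ones are alpha_{1}. The associated Dynkin diagram is a chain of 4 nodes with a double edge at one end; the terminal node there is the unique short simple root (B_4), so the type is B_4 (the algebra so(9)).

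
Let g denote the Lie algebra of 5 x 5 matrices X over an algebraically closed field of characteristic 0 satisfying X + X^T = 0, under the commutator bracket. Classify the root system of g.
type B_2

This is so(5) with 5 odd, which has dimension 5(5-1)/2 = 10 and rank (5-1)/2 = 2. In the classification of classical Lie algebras, the orthogonal algebra so(2n+1) in an odd number of variables has type B_n; here n = 2, so the Dynkin diagram is a chain of 2 nodes with a double edge at one end; the terminal node there is the unique short simple root (B_2). Hence the type is B_2.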